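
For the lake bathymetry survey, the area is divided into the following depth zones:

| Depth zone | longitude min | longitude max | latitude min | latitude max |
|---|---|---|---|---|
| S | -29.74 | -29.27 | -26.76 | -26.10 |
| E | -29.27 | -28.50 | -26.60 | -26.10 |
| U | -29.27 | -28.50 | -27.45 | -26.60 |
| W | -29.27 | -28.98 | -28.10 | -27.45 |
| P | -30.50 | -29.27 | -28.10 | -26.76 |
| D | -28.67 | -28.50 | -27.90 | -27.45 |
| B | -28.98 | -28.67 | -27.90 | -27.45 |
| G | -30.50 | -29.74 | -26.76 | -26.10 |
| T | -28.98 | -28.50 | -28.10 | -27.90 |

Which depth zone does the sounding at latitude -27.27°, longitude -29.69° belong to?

P

The point has longitude = -29.69 and latitude = -27.27.
Only P satisfies -30.50 ≤ longitude ≤ -29.27 and -28.10 ≤ latitude ≤ -26.76.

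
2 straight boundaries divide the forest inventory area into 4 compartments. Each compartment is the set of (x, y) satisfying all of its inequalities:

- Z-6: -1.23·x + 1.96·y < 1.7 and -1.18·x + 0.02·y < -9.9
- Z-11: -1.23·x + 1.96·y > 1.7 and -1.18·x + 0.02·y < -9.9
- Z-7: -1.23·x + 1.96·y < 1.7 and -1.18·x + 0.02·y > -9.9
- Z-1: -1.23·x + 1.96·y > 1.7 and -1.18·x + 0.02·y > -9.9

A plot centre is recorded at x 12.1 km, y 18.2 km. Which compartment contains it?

-1.23·12.1 + 1.96·18.2 = 20.789, which is > 1.7
-1.18·12.1 + 0.02·18.2 = -13.914, which is < -9.9
This sign pattern matches Z-11.

Z-11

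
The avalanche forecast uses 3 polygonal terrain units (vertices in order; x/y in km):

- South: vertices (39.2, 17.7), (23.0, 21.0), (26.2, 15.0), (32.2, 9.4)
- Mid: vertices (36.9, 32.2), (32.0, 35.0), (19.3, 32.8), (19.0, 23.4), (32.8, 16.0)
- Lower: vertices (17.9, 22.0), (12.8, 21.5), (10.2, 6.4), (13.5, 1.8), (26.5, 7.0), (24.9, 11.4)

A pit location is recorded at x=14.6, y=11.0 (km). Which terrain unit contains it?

Cast a ray rightward from (14.6, 11.0). For each polygon, the edges (by vertex number in listed order) whose endpoints lie on opposite sides of y = 11.0, where each meets that height, and whether that is right or left of the point:
South: 3–4 at x≈30.49 (right), 4–1 at x≈33.55 (right) → 2 crossings.
Mid: no edge straddles that height → 0 crossings.
Lower: 2–3 at x≈10.99 (left), 5–6 at x≈25.05 (right) → 1 crossing.
Only Lower has an odd count, so the point is inside Lower.

Lower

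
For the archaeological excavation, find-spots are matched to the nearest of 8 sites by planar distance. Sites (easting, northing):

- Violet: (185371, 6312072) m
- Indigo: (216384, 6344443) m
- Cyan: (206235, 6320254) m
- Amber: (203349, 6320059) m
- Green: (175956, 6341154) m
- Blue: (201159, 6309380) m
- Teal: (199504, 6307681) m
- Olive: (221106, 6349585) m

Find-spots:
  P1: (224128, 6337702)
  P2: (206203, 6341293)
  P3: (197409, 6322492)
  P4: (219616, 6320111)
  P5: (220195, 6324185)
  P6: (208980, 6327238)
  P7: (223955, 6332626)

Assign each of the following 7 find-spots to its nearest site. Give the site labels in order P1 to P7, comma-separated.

P1 → Indigo (d²=105410617.00)
P2 → Indigo (d²=113575261.00)
P3 → Amber (d²=41203089.00)
P4 → Cyan (d²=179071610.00)
P5 → Cyan (d²=210334361.00)
P6 → Cyan (d²=56311281.00)
P7 → Indigo (d²=196961530.00)

Indigo, Indigo, Amber, Cyan, Cyan, Cyan, Indigo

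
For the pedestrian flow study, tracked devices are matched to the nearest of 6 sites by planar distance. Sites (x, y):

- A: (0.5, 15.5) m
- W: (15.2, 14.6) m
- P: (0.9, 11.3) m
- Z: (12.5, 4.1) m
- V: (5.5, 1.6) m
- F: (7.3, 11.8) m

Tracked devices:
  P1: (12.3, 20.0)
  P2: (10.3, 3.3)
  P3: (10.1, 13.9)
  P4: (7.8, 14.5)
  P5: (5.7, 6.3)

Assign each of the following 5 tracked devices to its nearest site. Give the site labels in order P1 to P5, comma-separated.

P1 → W (d²=37.57)
P2 → Z (d²=5.48)
P3 → F (d²=12.25)
P4 → F (d²=7.54)
P5 → V (d²=22.13)

W, Z, F, F, V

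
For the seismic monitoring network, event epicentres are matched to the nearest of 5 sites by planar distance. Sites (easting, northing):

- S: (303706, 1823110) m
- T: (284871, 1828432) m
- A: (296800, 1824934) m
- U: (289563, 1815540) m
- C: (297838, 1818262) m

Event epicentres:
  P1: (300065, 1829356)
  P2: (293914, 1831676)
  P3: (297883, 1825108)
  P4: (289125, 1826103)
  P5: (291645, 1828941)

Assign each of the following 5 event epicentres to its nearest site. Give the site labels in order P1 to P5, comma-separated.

P1 → A (d²=30214309.00)
P2 → A (d²=53783560.00)
P3 → A (d²=1203165.00)
P4 → T (d²=23520757.00)
P5 → A (d²=42630074.00)

A, A, A, T, A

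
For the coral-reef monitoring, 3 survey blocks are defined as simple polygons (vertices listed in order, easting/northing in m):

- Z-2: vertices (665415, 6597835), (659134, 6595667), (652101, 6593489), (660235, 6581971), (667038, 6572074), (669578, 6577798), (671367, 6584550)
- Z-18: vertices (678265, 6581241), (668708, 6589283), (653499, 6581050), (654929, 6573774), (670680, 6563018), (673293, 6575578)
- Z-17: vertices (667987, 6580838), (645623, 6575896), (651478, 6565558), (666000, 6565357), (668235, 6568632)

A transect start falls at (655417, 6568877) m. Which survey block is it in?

Cast a ray rightward from (655417, 6568877). For each polygon, the edges (by vertex number in listed order) whose endpoints lie on opposite sides of northing = 6568877, where each meets that height, and whether that is right or left of the point:
Z-2: no edge straddles that height → 0 crossings.
Z-18: 4–5 at easting≈662100.1 (right), 5–6 at easting≈671898.9 (right) → 2 crossings.
Z-17: 2–3 at easting≈649598.3 (left), 5–1 at easting≈668230.0 (right) → 1 crossing.
Only Z-17 has an odd count, so the point is inside Z-17.

Z-17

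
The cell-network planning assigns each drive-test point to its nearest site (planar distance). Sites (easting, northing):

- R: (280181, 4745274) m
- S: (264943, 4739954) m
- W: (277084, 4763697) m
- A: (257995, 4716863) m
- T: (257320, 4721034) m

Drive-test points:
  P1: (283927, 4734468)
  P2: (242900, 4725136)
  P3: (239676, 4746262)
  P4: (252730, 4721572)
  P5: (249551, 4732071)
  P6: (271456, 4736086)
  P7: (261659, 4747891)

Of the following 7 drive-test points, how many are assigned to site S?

3

P1 → R
P2 → T
P3 → S
P4 → T
P5 → T
P6 → S
P7 → S
3 of the 7 go to S.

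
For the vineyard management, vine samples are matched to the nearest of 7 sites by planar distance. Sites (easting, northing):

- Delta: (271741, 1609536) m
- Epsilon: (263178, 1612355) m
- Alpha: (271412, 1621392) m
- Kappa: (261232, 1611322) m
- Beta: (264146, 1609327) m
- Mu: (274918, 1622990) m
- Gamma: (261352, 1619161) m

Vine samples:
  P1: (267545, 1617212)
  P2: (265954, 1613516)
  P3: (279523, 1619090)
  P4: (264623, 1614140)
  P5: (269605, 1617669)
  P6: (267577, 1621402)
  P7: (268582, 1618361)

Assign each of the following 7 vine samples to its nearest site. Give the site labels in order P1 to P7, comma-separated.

Alpha, Epsilon, Mu, Epsilon, Alpha, Alpha, Alpha

P1 → Alpha (d²=32426089.00)
P2 → Epsilon (d²=9054097.00)
P3 → Mu (d²=36416025.00)
P4 → Epsilon (d²=5274250.00)
P5 → Alpha (d²=17125978.00)
P6 → Alpha (d²=14707325.00)
P7 → Alpha (d²=17195861.00)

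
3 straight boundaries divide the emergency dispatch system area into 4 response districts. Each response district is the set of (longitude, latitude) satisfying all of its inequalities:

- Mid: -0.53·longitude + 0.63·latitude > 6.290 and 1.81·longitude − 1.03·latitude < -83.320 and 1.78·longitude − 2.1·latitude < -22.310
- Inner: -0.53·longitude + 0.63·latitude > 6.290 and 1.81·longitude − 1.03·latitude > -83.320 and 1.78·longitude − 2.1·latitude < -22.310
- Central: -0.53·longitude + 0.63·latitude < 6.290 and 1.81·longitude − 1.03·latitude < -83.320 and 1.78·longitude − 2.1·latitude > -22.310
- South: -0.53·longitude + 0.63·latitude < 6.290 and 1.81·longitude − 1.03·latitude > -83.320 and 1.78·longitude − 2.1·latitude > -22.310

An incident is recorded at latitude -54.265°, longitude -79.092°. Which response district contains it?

-0.53·-79.092 + 0.63·-54.265 = 7.732, which is > 6.290
1.81·-79.092 − 1.03·-54.265 = -87.264, which is < -83.320
1.78·-79.092 − 2.1·-54.265 = -26.827, which is < -22.310
This sign pattern matches Mid.

Mid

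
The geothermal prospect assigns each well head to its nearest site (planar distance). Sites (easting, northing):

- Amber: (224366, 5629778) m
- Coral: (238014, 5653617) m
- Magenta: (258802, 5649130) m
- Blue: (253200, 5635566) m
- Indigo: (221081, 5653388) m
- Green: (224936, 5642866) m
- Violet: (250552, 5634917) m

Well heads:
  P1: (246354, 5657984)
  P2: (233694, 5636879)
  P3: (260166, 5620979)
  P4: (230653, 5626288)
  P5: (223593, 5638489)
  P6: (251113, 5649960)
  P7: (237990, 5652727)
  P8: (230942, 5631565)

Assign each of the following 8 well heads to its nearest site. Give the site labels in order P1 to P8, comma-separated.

P1 → Coral (d²=88626289.00)
P2 → Green (d²=112546733.00)
P3 → Blue (d²=261305725.00)
P4 → Amber (d²=51706469.00)
P5 → Green (d²=20961778.00)
P6 → Magenta (d²=59809621.00)
P7 → Coral (d²=792676.00)
P8 → Amber (d²=46437145.00)

Coral, Green, Blue, Amber, Green, Magenta, Coral, Amber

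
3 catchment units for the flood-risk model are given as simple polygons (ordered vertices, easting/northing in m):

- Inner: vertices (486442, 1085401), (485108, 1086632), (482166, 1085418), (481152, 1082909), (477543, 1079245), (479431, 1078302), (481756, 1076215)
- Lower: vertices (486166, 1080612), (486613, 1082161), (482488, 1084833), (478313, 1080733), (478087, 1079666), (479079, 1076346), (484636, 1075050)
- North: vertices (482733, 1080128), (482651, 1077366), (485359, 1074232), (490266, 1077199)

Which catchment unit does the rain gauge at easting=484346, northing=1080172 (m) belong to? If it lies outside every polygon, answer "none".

Cast a ray rightward from (484346, 1080172). For each polygon, the edges (by vertex number in listed order) whose endpoints lie on opposite sides of northing = 1080172, where each meets that height, and whether that is right or left of the point:
Inner: 4–5 at easting≈478456.1 (left), 7–1 at easting≈483774.6 (left) → 0 crossings.
Lower: 4–5 at easting≈478194.2 (left), 7–1 at easting≈486045.0 (right) → 1 crossing.
North: no edge straddles that height → 0 crossings.
Only Lower has an odd count, so the point is inside Lower.

Lower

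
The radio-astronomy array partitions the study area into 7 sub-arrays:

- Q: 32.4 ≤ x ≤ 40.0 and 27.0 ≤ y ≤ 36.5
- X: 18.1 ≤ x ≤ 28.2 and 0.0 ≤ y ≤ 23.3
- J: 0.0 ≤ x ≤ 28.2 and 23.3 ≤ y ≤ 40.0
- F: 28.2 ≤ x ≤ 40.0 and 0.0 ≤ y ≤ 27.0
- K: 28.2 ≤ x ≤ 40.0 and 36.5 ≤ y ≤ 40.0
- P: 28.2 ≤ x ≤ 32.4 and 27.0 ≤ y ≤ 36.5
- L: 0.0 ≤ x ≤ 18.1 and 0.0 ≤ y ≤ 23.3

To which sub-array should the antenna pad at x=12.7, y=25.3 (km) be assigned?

The point has x = 12.7 and y = 25.3.
Only J satisfies 0.0 ≤ x ≤ 28.2 and 23.3 ≤ y ≤ 40.0.

J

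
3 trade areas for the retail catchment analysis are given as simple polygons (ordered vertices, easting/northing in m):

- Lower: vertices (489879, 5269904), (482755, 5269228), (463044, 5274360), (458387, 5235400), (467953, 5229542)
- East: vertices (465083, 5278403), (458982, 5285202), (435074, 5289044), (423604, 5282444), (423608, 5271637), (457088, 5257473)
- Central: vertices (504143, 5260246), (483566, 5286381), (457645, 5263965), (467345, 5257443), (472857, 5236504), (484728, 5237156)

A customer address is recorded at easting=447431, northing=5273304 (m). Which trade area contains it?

East

Cast a ray rightward from (447431, 5273304). For each polygon, the edges (by vertex number in listed order) whose endpoints lie on opposite sides of northing = 5273304, where each meets that height, and whether that is right or left of the point:
Lower: 2–3 at easting≈467099.9 (right), 3–4 at easting≈462917.8 (right) → 2 crossings.
East: 4–5 at easting≈423607.4 (left), 6–1 at easting≈463135.2 (right) → 1 crossing.
Central: 1–2 at easting≈493862.0 (right), 2–3 at easting≈468444.3 (right) → 2 crossings.
Only East has an odd count, so the point is inside East.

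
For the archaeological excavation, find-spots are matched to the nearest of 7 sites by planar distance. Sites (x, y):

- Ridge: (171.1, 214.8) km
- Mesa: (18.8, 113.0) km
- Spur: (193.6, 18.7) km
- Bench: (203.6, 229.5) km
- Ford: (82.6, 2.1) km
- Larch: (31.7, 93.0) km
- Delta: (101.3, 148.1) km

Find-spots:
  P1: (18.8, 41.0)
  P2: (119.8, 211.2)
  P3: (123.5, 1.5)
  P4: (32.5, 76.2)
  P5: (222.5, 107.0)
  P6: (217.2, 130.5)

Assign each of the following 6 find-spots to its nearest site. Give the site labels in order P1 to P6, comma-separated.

P1 → Larch (d²=2870.41)
P2 → Ridge (d²=2644.65)
P3 → Ford (d²=1673.17)
P4 → Larch (d²=282.88)
P5 → Spur (d²=8632.10)
P6 → Ridge (d²=9231.70)

Larch, Ridge, Ford, Larch, Spur, Ridge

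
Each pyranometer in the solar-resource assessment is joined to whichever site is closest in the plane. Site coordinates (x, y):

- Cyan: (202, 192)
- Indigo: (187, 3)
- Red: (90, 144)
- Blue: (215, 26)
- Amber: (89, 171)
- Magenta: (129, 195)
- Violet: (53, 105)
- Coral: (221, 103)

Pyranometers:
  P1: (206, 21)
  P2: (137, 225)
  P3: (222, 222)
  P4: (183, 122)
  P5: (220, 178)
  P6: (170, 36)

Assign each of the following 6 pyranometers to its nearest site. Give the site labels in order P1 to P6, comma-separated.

P1 → Blue (d²=106.00)
P2 → Magenta (d²=964.00)
P3 → Cyan (d²=1300.00)
P4 → Coral (d²=1805.00)
P5 → Cyan (d²=520.00)
P6 → Indigo (d²=1378.00)

Blue, Magenta, Cyan, Coral, Cyan, Indigo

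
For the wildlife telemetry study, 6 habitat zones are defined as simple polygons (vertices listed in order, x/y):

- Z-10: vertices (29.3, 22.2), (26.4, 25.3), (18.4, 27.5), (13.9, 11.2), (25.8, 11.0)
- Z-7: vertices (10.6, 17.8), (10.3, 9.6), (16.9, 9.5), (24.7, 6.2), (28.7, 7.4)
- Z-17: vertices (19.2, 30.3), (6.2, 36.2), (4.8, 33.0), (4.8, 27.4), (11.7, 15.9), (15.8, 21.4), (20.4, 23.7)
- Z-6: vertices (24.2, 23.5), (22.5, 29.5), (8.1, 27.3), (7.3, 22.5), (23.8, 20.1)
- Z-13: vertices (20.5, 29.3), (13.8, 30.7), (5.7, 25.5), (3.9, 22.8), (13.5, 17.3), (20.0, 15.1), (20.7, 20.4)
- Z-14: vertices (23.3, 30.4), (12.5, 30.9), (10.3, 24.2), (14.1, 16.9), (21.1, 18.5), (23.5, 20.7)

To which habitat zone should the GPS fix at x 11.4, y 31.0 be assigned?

Cast a ray rightward from (11.4, 31.0). For each polygon, the edges (by vertex number in listed order) whose endpoints lie on opposite sides of y = 31.0, where each meets that height, and whether that is right or left of the point:
Z-10: no edge straddles that height → 0 crossings.
Z-7: no edge straddles that height → 0 crossings.
Z-17: 1–2 at x≈17.66 (right), 3–4 at x≈4.80 (left) → 1 crossing.
Z-6: no edge straddles that height → 0 crossings.
Z-13: no edge straddles that height → 0 crossings.
Z-14: no edge straddles that height → 0 crossings.
Only Z-17 has an odd count, so the point is inside Z-17.

Z-17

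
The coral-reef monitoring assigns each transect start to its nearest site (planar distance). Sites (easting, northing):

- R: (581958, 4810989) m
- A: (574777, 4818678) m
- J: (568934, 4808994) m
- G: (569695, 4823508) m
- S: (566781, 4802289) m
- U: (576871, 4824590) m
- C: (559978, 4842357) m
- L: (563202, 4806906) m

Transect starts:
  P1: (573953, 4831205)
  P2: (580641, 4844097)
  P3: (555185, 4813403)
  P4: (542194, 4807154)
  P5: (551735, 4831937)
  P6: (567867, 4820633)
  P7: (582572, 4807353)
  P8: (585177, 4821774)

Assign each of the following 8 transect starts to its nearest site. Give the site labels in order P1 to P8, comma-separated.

U, U, L, L, C, G, R, U

P1 → U (d²=52272949.00)
P2 → U (d²=394735949.00)
P3 → L (d²=106483298.00)
P4 → L (d²=441397568.00)
P5 → C (d²=176523449.00)
P6 → G (d²=11607209.00)
P7 → R (d²=13597492.00)
P8 → U (d²=76919492.00)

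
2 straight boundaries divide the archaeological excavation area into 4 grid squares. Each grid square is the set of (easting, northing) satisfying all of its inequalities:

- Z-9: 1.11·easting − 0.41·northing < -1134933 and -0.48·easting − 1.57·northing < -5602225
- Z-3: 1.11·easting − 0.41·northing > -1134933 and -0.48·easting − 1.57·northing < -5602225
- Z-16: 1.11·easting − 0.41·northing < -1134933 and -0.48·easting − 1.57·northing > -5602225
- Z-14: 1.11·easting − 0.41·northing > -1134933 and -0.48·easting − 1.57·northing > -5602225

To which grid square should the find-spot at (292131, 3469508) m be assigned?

1.11·292131 − 0.41·3469508 = -1098232.870, which is > -1134933
-0.48·292131 − 1.57·3469508 = -5587350.440, which is > -5602225
This sign pattern matches Z-14.

Z-14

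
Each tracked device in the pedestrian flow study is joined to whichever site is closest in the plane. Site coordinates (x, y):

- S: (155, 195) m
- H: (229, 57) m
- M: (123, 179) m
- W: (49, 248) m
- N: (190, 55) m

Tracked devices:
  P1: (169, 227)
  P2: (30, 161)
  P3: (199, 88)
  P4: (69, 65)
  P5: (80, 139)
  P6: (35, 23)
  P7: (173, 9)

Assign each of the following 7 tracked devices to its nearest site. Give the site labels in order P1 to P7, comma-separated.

P1 → S (d²=1220.00)
P2 → W (d²=7930.00)
P3 → N (d²=1170.00)
P4 → N (d²=14741.00)
P5 → M (d²=3449.00)
P6 → N (d²=25049.00)
P7 → N (d²=2405.00)

S, W, N, N, M, N, N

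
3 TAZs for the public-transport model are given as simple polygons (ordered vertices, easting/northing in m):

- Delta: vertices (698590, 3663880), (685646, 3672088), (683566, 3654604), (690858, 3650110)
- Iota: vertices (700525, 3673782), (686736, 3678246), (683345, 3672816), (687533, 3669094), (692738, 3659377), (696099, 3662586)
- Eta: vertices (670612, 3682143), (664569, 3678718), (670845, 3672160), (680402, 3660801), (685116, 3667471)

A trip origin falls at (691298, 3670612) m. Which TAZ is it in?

Cast a ray rightward from (691298, 3670612). For each polygon, the edges (by vertex number in listed order) whose endpoints lie on opposite sides of northing = 3670612, where each meets that height, and whether that is right or left of the point:
Delta: 1–2 at easting≈687973.6 (left), 2–3 at easting≈685470.4 (left) → 0 crossings.
Iota: 3–4 at easting≈685824.9 (left), 6–1 at easting≈699271.8 (right) → 1 crossing.
Eta: 3–4 at easting≈672147.4 (left), 5–1 at easting≈682011.0 (left) → 0 crossings.
Only Iota has an odd count, so the point is inside Iota.

Iota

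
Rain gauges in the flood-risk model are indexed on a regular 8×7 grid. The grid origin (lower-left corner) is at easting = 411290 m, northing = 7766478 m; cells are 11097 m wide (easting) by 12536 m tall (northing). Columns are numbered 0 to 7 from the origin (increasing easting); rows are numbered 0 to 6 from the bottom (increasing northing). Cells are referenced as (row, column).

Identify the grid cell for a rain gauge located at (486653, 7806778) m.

Column index: ⌊(486653 − 411290) / 11097⌋ = ⌊6.791⌋ = 6
Row offset from origin: ⌊(7806778 − 7766478) / 12536⌋ = ⌊3.215⌋ = 3 → row 3

(3, 6)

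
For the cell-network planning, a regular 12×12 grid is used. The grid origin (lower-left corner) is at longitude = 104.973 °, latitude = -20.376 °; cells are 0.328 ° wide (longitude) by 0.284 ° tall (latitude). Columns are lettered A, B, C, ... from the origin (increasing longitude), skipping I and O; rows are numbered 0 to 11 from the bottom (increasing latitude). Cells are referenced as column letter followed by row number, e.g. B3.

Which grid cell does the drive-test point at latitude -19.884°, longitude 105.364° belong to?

Column index: ⌊(105.364 − 104.973) / 0.328⌋ = ⌊1.192⌋ = 1 → column B
Row offset from origin: ⌊(-19.884 − -20.376) / 0.284⌋ = ⌊1.732⌋ = 1 → row 1

B1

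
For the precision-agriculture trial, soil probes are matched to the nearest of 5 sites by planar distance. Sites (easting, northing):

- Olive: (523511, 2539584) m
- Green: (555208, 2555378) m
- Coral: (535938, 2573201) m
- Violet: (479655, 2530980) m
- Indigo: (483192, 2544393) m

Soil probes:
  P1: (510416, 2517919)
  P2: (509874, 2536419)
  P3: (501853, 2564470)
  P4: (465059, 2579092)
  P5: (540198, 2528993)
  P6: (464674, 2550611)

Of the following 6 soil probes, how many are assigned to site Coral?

P1 → Olive
P2 → Olive
P3 → Indigo
P4 → Indigo
P5 → Olive
P6 → Indigo
0 of the 6 go to Coral.

0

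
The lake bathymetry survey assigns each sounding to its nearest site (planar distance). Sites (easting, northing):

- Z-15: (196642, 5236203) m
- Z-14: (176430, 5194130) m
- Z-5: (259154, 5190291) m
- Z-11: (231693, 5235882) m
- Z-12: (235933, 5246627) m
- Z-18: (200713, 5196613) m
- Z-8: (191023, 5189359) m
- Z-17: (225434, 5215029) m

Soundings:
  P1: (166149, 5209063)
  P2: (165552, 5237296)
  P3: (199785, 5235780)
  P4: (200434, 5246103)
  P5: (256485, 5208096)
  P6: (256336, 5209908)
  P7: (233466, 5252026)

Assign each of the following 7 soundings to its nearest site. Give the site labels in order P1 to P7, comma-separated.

Z-14, Z-15, Z-15, Z-15, Z-5, Z-5, Z-12

P1 → Z-14 (d²=328693450.00)
P2 → Z-15 (d²=967782749.00)
P3 → Z-15 (d²=10057378.00)
P4 → Z-15 (d²=112389264.00)
P5 → Z-5 (d²=324141586.00)
P6 → Z-5 (d²=392767813.00)
P7 → Z-12 (d²=35235290.00)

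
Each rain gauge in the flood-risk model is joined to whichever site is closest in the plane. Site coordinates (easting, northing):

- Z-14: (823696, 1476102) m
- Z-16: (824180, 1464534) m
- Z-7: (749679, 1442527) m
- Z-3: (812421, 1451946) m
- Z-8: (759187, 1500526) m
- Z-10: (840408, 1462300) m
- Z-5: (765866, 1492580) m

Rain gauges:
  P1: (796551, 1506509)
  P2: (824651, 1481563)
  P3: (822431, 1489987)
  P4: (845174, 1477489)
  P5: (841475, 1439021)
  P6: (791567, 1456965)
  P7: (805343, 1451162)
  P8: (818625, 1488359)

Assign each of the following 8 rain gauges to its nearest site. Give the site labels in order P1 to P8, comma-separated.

P1 → Z-5 (d²=1135586266.00)
P2 → Z-14 (d²=30734546.00)
P3 → Z-14 (d²=194393450.00)
P4 → Z-10 (d²=253420477.00)
P5 → Z-10 (d²=543050330.00)
P6 → Z-3 (d²=460079677.00)
P7 → Z-3 (d²=50712740.00)
P8 → Z-14 (d²=175949090.00)

Z-5, Z-14, Z-14, Z-10, Z-10, Z-3, Z-3, Z-14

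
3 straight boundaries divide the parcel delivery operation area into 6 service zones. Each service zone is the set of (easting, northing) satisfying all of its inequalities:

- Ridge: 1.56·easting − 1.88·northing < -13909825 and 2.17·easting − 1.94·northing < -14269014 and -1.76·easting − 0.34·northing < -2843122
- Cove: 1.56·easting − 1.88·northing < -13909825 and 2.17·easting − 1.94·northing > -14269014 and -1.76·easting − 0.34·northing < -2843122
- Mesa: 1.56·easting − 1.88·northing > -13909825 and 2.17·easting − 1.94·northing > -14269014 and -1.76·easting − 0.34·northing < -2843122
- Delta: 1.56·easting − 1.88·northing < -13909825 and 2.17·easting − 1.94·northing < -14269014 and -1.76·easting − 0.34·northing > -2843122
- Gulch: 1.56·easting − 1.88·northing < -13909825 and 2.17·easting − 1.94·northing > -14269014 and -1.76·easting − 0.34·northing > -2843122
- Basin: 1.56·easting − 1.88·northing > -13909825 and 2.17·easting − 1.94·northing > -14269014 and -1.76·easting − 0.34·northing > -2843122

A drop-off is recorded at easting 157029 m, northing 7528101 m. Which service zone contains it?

1.56·157029 − 1.88·7528101 = -13907864.640, which is > -13909825
2.17·157029 − 1.94·7528101 = -14263763.010, which is > -14269014
-1.76·157029 − 0.34·7528101 = -2835925.380, which is > -2843122
This sign pattern matches Basin.

Basin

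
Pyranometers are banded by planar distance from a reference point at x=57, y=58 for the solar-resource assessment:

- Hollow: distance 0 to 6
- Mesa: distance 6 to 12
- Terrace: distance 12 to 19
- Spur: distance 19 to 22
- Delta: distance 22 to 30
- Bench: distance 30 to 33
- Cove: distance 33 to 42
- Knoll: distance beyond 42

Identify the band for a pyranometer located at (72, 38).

Delta

Distance = √((72−57)² + (38−58)²) = √(225.000 + 400.000) = 25.000.
22 ≤ 25.000 < 30 → Delta.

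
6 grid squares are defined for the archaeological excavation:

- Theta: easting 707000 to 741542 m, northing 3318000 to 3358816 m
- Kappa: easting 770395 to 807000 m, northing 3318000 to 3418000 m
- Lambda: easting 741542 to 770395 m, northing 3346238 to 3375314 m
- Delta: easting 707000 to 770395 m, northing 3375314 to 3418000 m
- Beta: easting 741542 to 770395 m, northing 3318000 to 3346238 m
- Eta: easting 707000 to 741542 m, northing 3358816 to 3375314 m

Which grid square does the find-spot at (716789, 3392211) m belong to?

Delta

The point has easting = 716789 and northing = 3392211.
Only Delta satisfies 707000 ≤ easting ≤ 770395 and 3375314 ≤ northing ≤ 3418000.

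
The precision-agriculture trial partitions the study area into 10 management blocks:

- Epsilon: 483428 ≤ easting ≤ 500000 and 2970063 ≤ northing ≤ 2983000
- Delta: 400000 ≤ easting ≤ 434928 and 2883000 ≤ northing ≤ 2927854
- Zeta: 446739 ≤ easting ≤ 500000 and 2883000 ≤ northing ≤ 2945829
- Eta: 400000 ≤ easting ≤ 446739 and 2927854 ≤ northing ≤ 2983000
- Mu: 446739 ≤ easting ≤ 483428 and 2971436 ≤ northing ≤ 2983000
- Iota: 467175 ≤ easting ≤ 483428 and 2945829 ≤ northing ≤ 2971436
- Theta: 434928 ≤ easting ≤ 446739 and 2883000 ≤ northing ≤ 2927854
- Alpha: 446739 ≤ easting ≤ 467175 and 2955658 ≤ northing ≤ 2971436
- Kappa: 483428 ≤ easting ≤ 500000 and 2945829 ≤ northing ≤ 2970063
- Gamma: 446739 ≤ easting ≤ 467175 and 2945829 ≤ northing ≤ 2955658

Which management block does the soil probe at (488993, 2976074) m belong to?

Epsilon

The point has easting = 488993 and northing = 2976074.
Only Epsilon satisfies 483428 ≤ easting ≤ 500000 and 2970063 ≤ northing ≤ 2983000.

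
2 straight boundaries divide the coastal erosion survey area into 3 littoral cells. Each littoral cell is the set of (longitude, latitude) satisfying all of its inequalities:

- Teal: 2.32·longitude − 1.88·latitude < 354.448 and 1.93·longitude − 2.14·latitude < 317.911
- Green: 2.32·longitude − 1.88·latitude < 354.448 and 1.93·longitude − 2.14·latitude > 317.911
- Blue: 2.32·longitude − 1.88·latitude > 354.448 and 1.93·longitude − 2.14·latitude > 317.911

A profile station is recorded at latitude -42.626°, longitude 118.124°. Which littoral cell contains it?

2.32·118.124 − 1.88·-42.626 = 354.185, which is < 354.448
1.93·118.124 − 2.14·-42.626 = 319.199, which is > 317.911
This sign pattern matches Green.

Green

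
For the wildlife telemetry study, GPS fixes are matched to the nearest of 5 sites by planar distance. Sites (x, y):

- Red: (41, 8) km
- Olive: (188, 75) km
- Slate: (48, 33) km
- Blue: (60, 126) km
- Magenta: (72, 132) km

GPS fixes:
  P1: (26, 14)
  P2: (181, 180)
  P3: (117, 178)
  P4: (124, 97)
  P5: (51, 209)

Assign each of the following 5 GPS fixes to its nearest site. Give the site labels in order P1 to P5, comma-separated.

Red, Olive, Magenta, Magenta, Magenta

P1 → Red (d²=261.00)
P2 → Olive (d²=11074.00)
P3 → Magenta (d²=4141.00)
P4 → Magenta (d²=3929.00)
P5 → Magenta (d²=6370.00)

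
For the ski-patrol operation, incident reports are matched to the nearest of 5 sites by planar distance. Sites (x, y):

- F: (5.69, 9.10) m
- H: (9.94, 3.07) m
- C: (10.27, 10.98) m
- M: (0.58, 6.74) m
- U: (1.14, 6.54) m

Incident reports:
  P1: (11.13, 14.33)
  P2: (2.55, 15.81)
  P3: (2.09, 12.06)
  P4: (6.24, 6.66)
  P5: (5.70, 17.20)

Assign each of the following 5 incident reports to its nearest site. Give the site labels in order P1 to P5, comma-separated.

C, F, F, F, C

P1 → C (d²=11.96)
P2 → F (d²=54.88)
P3 → F (d²=21.72)
P4 → F (d²=6.26)
P5 → C (d²=59.57)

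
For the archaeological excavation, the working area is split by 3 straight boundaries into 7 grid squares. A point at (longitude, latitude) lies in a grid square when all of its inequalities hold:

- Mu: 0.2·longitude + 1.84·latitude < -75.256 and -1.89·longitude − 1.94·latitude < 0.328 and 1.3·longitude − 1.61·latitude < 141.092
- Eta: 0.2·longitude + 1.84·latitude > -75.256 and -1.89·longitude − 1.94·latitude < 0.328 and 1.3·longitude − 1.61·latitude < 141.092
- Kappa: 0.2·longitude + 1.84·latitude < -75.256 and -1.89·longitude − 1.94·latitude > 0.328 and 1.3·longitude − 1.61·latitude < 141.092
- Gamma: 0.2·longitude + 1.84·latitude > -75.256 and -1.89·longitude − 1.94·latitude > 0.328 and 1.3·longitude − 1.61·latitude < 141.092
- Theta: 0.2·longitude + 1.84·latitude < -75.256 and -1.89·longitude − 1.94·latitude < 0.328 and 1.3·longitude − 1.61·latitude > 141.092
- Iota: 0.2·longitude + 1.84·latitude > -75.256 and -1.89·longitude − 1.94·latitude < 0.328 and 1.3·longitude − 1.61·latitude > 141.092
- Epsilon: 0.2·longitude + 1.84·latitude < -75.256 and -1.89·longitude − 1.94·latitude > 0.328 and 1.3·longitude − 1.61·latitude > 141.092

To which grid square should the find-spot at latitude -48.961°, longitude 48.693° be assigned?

Epsilon

0.2·48.693 + 1.84·-48.961 = -80.350, which is < -75.256
-1.89·48.693 − 1.94·-48.961 = 2.955, which is > 0.328
1.3·48.693 − 1.61·-48.961 = 142.128, which is > 141.092
This sign pattern matches Epsilon.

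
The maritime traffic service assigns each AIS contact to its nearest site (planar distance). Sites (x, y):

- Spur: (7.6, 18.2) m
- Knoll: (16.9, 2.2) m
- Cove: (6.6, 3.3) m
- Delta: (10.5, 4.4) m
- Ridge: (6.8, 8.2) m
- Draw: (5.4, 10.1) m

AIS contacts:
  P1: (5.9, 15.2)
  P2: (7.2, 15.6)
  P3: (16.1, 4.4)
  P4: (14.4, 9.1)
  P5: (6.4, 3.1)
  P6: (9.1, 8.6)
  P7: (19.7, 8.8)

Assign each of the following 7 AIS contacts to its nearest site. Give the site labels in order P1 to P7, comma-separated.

P1 → Spur (d²=11.89)
P2 → Spur (d²=6.92)
P3 → Knoll (d²=5.48)
P4 → Delta (d²=37.30)
P5 → Cove (d²=0.08)
P6 → Ridge (d²=5.45)
P7 → Knoll (d²=51.40)

Spur, Spur, Knoll, Delta, Cove, Ridge, Knoll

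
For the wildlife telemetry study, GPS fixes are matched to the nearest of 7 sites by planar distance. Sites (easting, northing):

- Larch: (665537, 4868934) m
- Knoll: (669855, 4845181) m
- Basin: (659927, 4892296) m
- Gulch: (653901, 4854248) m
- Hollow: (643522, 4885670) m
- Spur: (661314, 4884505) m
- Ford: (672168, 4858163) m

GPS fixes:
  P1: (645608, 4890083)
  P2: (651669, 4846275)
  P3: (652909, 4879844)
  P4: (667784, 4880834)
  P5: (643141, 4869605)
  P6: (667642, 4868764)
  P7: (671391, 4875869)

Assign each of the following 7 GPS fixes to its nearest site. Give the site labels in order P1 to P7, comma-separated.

P1 → Hollow (d²=23825965.00)
P2 → Gulch (d²=68550553.00)
P3 → Spur (d²=92368946.00)
P4 → Spur (d²=55337141.00)
P5 → Hollow (d²=258229386.00)
P6 → Larch (d²=4459925.00)
P7 → Larch (d²=82363541.00)

Hollow, Gulch, Spur, Spur, Hollow, Larch, Larch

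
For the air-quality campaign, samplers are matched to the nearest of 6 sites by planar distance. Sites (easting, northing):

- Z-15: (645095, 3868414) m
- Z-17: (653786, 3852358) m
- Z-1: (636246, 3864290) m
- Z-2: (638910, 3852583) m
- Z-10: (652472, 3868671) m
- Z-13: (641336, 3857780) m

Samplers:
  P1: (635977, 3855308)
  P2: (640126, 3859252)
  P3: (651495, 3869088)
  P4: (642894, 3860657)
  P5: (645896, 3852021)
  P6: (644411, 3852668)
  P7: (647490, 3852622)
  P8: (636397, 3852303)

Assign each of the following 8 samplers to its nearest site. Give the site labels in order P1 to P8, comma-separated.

P1 → Z-2 (d²=16028114.00)
P2 → Z-13 (d²=3630884.00)
P3 → Z-10 (d²=1128418.00)
P4 → Z-13 (d²=10704493.00)
P5 → Z-2 (d²=49120040.00)
P6 → Z-2 (d²=30268226.00)
P7 → Z-17 (d²=39709312.00)
P8 → Z-2 (d²=6393569.00)

Z-2, Z-13, Z-10, Z-13, Z-2, Z-2, Z-17, Z-2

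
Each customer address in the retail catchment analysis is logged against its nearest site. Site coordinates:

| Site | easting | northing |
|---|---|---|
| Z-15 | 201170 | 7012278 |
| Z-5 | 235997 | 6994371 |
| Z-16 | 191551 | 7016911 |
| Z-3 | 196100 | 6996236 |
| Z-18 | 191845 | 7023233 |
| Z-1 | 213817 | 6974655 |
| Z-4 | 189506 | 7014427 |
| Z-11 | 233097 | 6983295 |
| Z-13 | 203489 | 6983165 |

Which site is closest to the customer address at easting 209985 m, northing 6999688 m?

Z-3

Squared distances to each site:
Z-15: 236212325.000; Z-5: 704894633.000; Z-16: 636444085.000; Z-3: 204709529.000; Z-18: 883426625.000; Z-1: 641335313.000; Z-4: 636627562.000; Z-11: 802894993.000; Z-13: 315207545.000.
Minimum at Z-3.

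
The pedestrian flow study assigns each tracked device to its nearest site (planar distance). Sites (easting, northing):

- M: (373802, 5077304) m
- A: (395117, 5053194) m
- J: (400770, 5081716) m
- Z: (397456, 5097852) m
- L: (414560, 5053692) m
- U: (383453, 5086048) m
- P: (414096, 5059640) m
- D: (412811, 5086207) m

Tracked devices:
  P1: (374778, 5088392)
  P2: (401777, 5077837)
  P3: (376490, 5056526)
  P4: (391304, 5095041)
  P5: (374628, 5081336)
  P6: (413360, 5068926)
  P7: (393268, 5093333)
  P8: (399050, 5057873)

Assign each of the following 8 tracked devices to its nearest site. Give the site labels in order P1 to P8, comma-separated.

P1 → U (d²=80749961.00)
P2 → J (d²=16060690.00)
P3 → A (d²=358067353.00)
P4 → Z (d²=45748825.00)
P5 → M (d²=16939300.00)
P6 → P (d²=86771492.00)
P7 → Z (d²=37960705.00)
P8 → A (d²=37361530.00)

U, J, A, Z, M, P, Z, A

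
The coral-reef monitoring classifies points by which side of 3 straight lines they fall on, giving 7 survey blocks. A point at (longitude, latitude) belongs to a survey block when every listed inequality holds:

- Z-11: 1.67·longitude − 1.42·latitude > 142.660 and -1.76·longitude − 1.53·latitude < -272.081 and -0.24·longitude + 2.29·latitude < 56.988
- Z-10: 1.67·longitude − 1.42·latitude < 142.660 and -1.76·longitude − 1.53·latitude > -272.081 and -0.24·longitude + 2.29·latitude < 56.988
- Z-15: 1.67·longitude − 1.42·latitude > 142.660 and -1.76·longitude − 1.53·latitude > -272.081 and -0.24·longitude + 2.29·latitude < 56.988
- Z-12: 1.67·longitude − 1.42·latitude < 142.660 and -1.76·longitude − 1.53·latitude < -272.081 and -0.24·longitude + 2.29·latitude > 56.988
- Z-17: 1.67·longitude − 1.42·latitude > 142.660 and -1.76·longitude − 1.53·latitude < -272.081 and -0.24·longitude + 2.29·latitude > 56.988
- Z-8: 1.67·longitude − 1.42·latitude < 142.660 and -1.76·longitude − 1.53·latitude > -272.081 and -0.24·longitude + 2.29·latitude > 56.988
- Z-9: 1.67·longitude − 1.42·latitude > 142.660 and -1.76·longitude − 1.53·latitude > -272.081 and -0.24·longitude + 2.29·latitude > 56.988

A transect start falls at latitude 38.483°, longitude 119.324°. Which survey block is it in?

1.67·119.324 − 1.42·38.483 = 144.625, which is > 142.660
-1.76·119.324 − 1.53·38.483 = -268.889, which is > -272.081
-0.24·119.324 + 2.29·38.483 = 59.488, which is > 56.988
This sign pattern matches Z-9.

Z-9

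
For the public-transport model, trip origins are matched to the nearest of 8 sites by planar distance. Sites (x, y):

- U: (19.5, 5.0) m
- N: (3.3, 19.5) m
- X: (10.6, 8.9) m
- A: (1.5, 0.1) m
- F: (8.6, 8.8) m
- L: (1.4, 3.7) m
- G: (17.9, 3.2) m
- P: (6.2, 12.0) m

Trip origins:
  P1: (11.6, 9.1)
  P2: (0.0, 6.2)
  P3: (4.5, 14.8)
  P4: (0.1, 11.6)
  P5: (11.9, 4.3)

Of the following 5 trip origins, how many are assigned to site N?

P1 → X
P2 → L
P3 → P
P4 → P
P5 → X
0 of the 5 go to N.

0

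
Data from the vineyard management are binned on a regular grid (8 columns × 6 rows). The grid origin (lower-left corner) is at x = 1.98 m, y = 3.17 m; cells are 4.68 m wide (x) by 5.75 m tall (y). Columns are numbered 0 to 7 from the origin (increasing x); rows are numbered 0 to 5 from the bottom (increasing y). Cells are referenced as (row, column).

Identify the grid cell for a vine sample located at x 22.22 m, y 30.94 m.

(4, 4)

Column index: ⌊(22.22 − 1.98) / 4.68⌋ = ⌊4.325⌋ = 4
Row offset from origin: ⌊(30.94 − 3.17) / 5.75⌋ = ⌊4.830⌋ = 4 → row 4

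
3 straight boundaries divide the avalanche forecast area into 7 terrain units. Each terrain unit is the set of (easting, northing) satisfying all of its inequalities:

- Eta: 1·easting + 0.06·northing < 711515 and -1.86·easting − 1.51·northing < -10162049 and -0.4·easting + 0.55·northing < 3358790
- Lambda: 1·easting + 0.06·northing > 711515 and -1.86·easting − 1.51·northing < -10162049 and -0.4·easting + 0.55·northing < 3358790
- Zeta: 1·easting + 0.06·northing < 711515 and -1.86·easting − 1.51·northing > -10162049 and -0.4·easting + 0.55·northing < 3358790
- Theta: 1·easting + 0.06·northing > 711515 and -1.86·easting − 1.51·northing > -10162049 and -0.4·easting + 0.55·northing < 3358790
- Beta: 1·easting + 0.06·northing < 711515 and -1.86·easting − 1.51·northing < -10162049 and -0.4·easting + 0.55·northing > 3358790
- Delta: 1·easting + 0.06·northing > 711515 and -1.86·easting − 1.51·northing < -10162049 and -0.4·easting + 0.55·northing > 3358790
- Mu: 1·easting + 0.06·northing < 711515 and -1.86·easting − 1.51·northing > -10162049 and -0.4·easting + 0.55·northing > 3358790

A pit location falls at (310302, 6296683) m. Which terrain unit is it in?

1·310302 + 0.06·6296683 = 688102.980, which is < 711515
-1.86·310302 − 1.51·6296683 = -10085153.050, which is > -10162049
-0.4·310302 + 0.55·6296683 = 3339054.850, which is < 3358790
This sign pattern matches Zeta.

Zeta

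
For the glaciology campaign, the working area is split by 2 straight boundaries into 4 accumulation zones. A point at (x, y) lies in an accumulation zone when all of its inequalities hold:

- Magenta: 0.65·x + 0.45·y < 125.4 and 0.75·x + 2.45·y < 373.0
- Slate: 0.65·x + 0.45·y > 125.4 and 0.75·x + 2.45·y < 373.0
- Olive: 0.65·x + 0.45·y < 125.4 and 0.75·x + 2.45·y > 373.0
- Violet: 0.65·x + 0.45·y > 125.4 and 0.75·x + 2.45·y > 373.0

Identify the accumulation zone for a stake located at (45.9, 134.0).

Magenta

0.65·45.9 + 0.45·134.0 = 90.135, which is < 125.4
0.75·45.9 + 2.45·134.0 = 362.725, which is < 373.0
This sign pattern matches Magenta.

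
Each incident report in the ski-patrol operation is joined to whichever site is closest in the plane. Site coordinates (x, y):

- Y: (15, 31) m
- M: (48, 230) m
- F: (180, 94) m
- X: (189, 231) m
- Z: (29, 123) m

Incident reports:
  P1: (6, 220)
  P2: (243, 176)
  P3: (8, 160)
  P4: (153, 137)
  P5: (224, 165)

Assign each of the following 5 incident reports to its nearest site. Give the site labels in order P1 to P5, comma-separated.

P1 → M (d²=1864.00)
P2 → X (d²=5941.00)
P3 → Z (d²=1810.00)
P4 → F (d²=2578.00)
P5 → X (d²=5581.00)

M, X, Z, F, X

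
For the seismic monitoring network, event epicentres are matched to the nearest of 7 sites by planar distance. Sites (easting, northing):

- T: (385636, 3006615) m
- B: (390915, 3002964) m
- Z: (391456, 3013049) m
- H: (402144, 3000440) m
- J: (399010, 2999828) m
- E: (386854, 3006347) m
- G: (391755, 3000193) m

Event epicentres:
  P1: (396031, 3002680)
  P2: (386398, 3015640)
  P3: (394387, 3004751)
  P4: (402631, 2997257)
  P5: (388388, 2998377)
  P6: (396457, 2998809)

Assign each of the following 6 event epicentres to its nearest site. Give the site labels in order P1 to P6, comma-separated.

P1 → J (d²=17008345.00)
P2 → Z (d²=32296645.00)
P3 → B (d²=15248153.00)
P4 → H (d²=10368658.00)
P5 → G (d²=14634545.00)
P6 → J (d²=7556170.00)

J, Z, B, H, G, J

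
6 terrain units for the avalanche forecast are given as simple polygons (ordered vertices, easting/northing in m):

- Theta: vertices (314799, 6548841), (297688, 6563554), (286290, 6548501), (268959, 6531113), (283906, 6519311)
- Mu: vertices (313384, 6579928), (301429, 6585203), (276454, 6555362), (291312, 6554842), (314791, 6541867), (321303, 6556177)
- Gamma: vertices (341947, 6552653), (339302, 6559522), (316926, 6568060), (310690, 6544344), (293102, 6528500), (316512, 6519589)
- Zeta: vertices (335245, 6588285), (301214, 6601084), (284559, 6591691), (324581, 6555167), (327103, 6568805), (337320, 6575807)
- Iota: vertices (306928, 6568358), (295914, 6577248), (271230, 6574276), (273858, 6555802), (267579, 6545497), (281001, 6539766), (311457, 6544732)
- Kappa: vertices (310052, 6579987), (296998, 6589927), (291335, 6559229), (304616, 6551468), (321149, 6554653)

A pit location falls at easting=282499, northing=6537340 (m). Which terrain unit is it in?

Theta

Cast a ray rightward from (282499, 6537340). For each polygon, the edges (by vertex number in listed order) whose endpoints lie on opposite sides of northing = 6537340, where each meets that height, and whether that is right or left of the point:
Theta: 3–4 at easting≈275165.6 (left), 5–1 at easting≈302767.2 (right) → 1 crossing.
Mu: no edge straddles that height → 0 crossings.
Gamma: 4–5 at easting≈302915.0 (right), 6–1 at easting≈330167.2 (right) → 2 crossings.
Zeta: no edge straddles that height → 0 crossings.
Iota: no edge straddles that height → 0 crossings.
Kappa: no edge straddles that height → 0 crossings.
Only Theta has an odd count, so the point is inside Theta.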